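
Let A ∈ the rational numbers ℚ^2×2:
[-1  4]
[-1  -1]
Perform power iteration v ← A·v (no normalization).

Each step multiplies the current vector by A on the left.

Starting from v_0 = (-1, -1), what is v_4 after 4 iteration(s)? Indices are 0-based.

v_0 = (-1, -1).
v_1 = A·v_0 = (-3, 2).
v_2 = A·v_1 = (11, 1).
v_3 = A·v_2 = (-7, -12).
v_4 = A·v_3 = (-41, 19).

v_4 = (-41, 19)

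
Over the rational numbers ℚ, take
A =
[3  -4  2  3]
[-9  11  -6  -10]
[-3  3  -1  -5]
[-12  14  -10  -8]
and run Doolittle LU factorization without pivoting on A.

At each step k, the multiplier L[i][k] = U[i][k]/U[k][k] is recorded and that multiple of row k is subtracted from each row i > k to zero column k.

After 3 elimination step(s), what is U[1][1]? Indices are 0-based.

[col 0] pivot 3
  R1 -= -3*R0 → (0, -1, 0, -1)  (L[1][0] := -3)
  R2 -= -1*R0 → (0, -1, 1, -2)  (L[2][0] := -1)
  R3 -= -4*R0 → (0, -2, -2, 4)  (L[3][0] := -4)
[col 1] pivot -1
  R2 -= 1*R1 → (0, 0, 1, -1)  (L[2][1] := 1)
  R3 -= 2*R1 → (0, 0, -2, 6)  (L[3][1] := 2)
[col 2] pivot 1
  R3 -= -2*R2 → (0, 0, 0, 4)  (L[3][2] := -2)

U[1][1] = -1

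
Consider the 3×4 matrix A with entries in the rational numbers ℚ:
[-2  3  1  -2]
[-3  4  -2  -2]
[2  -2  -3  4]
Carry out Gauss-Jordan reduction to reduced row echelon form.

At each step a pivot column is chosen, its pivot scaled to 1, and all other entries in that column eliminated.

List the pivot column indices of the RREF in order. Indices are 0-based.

pivot columns: 0, 1, 2

step 1: normalize row 0 (÷-2) = (1, -3/2, -1/2, 1)
  row 1: subtract -3×row0 = (0, -1/2, -7/2, 1)
  row 2: subtract 2×row0 = (0, 1, -2, 2)
step 2: normalize row 1 (÷-1/2) = (0, 1, 7, -2)
  row 0: subtract -3/2×row1 = (1, 0, 10, -2)
  row 2: subtract 1×row1 = (0, 0, -9, 4)
step 3: normalize row 2 (÷-9) = (0, 0, 1, -4/9)
  row 0: subtract 10×row2 = (1, 0, 0, 22/9)
  row 1: subtract 7×row2 = (0, 1, 0, 10/9)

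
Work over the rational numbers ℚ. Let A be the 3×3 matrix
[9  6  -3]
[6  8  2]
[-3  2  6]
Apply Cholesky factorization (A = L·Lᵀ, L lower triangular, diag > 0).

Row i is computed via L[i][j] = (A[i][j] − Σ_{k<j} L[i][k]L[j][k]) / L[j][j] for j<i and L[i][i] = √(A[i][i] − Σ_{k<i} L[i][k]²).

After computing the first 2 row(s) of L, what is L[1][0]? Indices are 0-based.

Step 1: L[0][0] = √(9) = 3.
  L[1][0] = (6) / L[0][0] = 2.
Step 2: L[1][1] = √(4) = 2.

L[1][0] = 2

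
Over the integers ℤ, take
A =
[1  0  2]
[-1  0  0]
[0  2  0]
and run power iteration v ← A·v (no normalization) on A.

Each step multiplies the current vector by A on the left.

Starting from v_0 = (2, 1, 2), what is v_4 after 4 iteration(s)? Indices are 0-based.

v_0 = (2, 1, 2).
v_1 = A·v_0 = (6, -2, 2).
v_2 = A·v_1 = (10, -6, -4).
v_3 = A·v_2 = (2, -10, -12).
v_4 = A·v_3 = (-22, -2, -20).

v_4 = (-22, -2, -20)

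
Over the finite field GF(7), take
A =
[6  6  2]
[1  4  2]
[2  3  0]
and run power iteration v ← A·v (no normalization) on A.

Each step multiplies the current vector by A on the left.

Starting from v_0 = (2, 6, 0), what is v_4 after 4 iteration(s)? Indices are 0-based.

v_0 = (2, 6, 0).
v_1 = A·v_0 = (6, 5, 1).
v_2 = A·v_1 = (5, 0, 6).
v_3 = A·v_2 = (0, 3, 3).
v_4 = A·v_3 = (3, 4, 2).

v_4 = (3, 4, 2)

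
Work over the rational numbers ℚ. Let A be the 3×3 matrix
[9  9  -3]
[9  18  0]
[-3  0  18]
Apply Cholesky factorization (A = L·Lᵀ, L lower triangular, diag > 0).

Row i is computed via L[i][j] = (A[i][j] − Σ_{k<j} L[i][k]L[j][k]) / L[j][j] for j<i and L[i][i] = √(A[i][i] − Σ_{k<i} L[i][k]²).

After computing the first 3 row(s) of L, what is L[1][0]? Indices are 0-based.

L[1][0] = 3

Step 1: L[0][0] = √(9) = 3.
  L[1][0] = (9) / L[0][0] = 3.
Step 2: L[1][1] = √(9) = 3.
  L[2][0] = (-3) / L[0][0] = -1.
  L[2][1] = (3) / L[1][1] = 1.
Step 3: L[2][2] = √(16) = 4.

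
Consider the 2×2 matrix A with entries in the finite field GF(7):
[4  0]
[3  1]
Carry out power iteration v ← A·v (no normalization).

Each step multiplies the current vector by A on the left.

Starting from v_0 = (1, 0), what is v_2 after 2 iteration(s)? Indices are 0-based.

v_0 = (1, 0).
v_1 = A·v_0 = (4, 3).
v_2 = A·v_1 = (2, 1).

v_2 = (2, 1)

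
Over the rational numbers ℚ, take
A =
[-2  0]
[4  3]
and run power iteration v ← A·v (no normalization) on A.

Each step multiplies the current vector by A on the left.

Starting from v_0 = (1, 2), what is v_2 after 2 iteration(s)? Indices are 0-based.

v_0 = (1, 2).
v_1 = A·v_0 = (-2, 10).
v_2 = A·v_1 = (4, 22).

v_2 = (4, 22)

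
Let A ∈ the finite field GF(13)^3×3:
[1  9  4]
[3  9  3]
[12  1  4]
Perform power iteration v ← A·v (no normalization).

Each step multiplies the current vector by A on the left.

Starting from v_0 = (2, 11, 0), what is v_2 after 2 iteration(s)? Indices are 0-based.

v_2 = (3, 1, 1)

v_0 = (2, 11, 0).
v_1 = A·v_0 = (10, 1, 9).
v_2 = A·v_1 = (3, 1, 1).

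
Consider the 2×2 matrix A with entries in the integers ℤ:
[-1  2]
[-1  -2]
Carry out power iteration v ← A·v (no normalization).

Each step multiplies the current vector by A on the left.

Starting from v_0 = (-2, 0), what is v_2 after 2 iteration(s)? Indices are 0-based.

v_2 = (2, -6)

v_0 = (-2, 0).
v_1 = A·v_0 = (2, 2).
v_2 = A·v_1 = (2, -6).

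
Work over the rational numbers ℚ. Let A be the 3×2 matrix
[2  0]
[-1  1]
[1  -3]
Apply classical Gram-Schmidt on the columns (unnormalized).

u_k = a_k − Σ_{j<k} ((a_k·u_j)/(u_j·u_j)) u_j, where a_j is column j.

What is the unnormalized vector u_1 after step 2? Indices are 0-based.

Step 1: u_0 = a_0 = (2, -1, 1).
Step 2: u_1 = a_1 − (-2/3)·u_0 = (4/3, 1/3, -7/3).

u_1 = (4/3, 1/3, -7/3)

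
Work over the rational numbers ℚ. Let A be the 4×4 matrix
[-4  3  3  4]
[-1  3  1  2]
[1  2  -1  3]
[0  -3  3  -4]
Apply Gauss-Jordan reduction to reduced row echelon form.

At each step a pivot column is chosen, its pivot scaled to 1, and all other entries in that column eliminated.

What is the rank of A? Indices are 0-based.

[1] R0 /= -4  ⇒  (1, -3/4, -3/4, -1)
     R1 -= -1·R0  ⇒  (0, 9/4, 1/4, 1)
     R2 -= 1·R0  ⇒  (0, 11/4, -1/4, 4)
[2] R1 /= 9/4  ⇒  (0, 1, 1/9, 4/9)
     R0 -= -3/4·R1  ⇒  (1, 0, -2/3, -2/3)
     R2 -= 11/4·R1  ⇒  (0, 0, -5/9, 25/9)
     R3 -= -3·R1  ⇒  (0, 0, 10/3, -8/3)
[3] R2 /= -5/9  ⇒  (0, 0, 1, -5)
     R0 -= -2/3·R2  ⇒  (1, 0, 0, -4)
     R1 -= 1/9·R2  ⇒  (0, 1, 0, 1)
     R3 -= 10/3·R2  ⇒  (0, 0, 0, 14)
[4] R3 /= 14  ⇒  (0, 0, 0, 1)
     R0 -= -4·R3  ⇒  (1, 0, 0, 0)
     R1 -= 1·R3  ⇒  (0, 1, 0, 0)
     R2 -= -5·R3  ⇒  (0, 0, 1, 0)

rank = 4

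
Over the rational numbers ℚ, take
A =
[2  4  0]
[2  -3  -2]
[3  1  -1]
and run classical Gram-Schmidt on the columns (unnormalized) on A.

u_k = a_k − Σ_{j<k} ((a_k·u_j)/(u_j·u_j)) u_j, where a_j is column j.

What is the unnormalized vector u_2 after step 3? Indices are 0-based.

u_2 = (-22/139, -20/139, 28/139)

Step 1: u_0 = a_0 = (2, 2, 3).
Step 2: u_1 = a_1 − (5/17)·u_0 = (58/17, -61/17, 2/17).
Step 3: u_2 = a_2 − (-7/17)·u_0 − (40/139)·u_1 = (-22/139, -20/139, 28/139).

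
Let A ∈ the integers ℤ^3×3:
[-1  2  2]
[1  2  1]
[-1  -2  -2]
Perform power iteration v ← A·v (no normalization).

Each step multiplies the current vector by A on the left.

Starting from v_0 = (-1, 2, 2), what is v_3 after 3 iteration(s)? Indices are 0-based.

v_0 = (-1, 2, 2).
v_1 = A·v_0 = (9, 5, -7).
v_2 = A·v_1 = (-13, 12, -5).
v_3 = A·v_2 = (27, 6, -1).

v_3 = (27, 6, -1)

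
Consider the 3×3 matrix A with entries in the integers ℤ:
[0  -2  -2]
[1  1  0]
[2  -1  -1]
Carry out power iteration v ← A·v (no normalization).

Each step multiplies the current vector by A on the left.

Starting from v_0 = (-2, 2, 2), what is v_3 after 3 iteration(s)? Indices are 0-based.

v_3 = (32, 8, 48)

v_0 = (-2, 2, 2).
v_1 = A·v_0 = (-8, 0, -8).
v_2 = A·v_1 = (16, -8, -8).
v_3 = A·v_2 = (32, 8, 48).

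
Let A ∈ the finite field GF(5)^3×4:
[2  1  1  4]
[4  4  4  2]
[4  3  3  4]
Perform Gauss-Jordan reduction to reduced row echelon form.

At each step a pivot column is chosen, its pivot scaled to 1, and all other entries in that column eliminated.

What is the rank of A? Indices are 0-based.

[1] R0 /= 2  ⇒  (1, 3, 3, 2)
     R1 -= 4·R0  ⇒  (0, 2, 2, 4)
     R2 -= 4·R0  ⇒  (0, 1, 1, 1)
[2] R1 /= 2  ⇒  (0, 1, 1, 2)
     R0 -= 3·R1  ⇒  (1, 0, 0, 1)
     R2 -= 1·R1  ⇒  (0, 0, 0, 4)
column 2 empty below row 2
[3] R2 /= 4  ⇒  (0, 0, 0, 1)
     R0 -= 1·R2  ⇒  (1, 0, 0, 0)
     R1 -= 2·R2  ⇒  (0, 1, 1, 0)

rank = 3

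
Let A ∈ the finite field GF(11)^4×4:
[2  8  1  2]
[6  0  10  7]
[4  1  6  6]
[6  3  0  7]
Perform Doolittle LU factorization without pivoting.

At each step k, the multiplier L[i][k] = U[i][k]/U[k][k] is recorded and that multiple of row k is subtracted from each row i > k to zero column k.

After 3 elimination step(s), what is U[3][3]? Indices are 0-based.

Step 1: pivot at (0,0) is 2.
  row1 ← row1 − (3)·row0  ⇒  L[1][0]=3, U row1=(0, 9, 7, 1)
  row2 ← row2 − (2)·row0  ⇒  L[2][0]=2, U row2=(0, 7, 4, 2)
  row3 ← row3 − (3)·row0  ⇒  L[3][0]=3, U row3=(0, 1, 8, 1)
Step 2: pivot at (1,1) is 9.
  row2 ← row2 − (2)·row1  ⇒  L[2][1]=2, U row2=(0, 0, 1, 0)
  row3 ← row3 − (5)·row1  ⇒  L[3][1]=5, U row3=(0, 0, 6, 7)
Step 3: pivot at (2,2) is 1.
  row3 ← row3 − (6)·row2  ⇒  L[3][2]=6, U row3=(0, 0, 0, 7)

U[3][3] = 7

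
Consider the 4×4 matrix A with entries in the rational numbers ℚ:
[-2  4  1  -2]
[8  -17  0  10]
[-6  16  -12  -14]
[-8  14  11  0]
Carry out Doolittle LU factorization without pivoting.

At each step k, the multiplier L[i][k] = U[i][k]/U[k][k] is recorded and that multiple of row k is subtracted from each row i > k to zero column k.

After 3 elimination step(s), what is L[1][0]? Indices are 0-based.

L[1][0] = -4

Step 1: pivot at (0,0) is -2.
  row1 ← row1 − (-4)·row0  ⇒  L[1][0]=-4, U row1=(0, -1, 4, 2)
  row2 ← row2 − (3)·row0  ⇒  L[2][0]=3, U row2=(0, 4, -15, -8)
  row3 ← row3 − (4)·row0  ⇒  L[3][0]=4, U row3=(0, -2, 7, 8)
Step 2: pivot at (1,1) is -1.
  row2 ← row2 − (-4)·row1  ⇒  L[2][1]=-4, U row2=(0, 0, 1, 0)
  row3 ← row3 − (2)·row1  ⇒  L[3][1]=2, U row3=(0, 0, -1, 4)
Step 3: pivot at (2,2) is 1.
  row3 ← row3 − (-1)·row2  ⇒  L[3][2]=-1, U row3=(0, 0, 0, 4)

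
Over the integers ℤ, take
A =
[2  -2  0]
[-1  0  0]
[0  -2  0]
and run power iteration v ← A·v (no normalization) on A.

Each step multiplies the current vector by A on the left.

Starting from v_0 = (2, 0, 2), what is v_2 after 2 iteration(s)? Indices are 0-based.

v_2 = (12, -4, 4)

v_0 = (2, 0, 2).
v_1 = A·v_0 = (4, -2, 0).
v_2 = A·v_1 = (12, -4, 4).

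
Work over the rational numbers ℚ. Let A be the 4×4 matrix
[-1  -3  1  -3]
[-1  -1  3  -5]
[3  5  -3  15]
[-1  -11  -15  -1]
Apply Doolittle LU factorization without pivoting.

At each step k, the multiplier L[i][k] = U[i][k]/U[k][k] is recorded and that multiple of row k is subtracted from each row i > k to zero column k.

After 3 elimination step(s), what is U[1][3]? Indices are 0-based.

k=0: U[0][0]=-1
  eliminate (1,0): mult=1, new row 1: (0, 2, 2, -2); set L[1][0]=1
  eliminate (2,0): mult=-3, new row 2: (0, -4, 0, 6); set L[2][0]=-3
  eliminate (3,0): mult=1, new row 3: (0, -8, -16, 2); set L[3][0]=1
k=1: U[1][1]=2
  eliminate (2,1): mult=-2, new row 2: (0, 0, 4, 2); set L[2][1]=-2
  eliminate (3,1): mult=-4, new row 3: (0, 0, -8, -6); set L[3][1]=-4
k=2: U[2][2]=4
  eliminate (3,2): mult=-2, new row 3: (0, 0, 0, -2); set L[3][2]=-2

U[1][3] = -2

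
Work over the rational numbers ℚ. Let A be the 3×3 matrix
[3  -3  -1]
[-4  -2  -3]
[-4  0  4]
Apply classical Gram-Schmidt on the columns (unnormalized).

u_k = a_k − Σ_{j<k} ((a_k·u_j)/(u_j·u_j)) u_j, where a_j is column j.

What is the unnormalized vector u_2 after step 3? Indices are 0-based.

u_2 = (200/133, -300/133, 450/133)

Step 1: u_0 = a_0 = (3, -4, -4).
Step 2: u_1 = a_1 − (-1/41)·u_0 = (-120/41, -86/41, -4/41).
Step 3: u_2 = a_2 − (-7/41)·u_0 − (181/266)·u_1 = (200/133, -300/133, 450/133).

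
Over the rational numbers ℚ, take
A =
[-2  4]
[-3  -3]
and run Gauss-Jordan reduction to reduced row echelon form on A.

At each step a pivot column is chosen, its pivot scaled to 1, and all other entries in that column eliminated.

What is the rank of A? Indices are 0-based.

rank = 2

pivot(0,0)=-2: scale R0 → (1, -2)
  clear (1,0): R1 −= (-3)R0 → (0, -9)
pivot(1,1)=-9: scale R1 → (0, 1)
  clear (0,1): R0 −= (-2)R1 → (1, 0)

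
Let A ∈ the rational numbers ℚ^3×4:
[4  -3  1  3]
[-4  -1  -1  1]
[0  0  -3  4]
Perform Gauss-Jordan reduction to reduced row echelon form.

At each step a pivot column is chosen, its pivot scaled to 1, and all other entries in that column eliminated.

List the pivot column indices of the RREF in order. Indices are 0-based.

step 1: normalize row 0 (÷4) = (1, -3/4, 1/4, 3/4)
  row 1: subtract -4×row0 = (0, -4, 0, 4)
step 2: normalize row 1 (÷-4) = (0, 1, 0, -1)
  row 0: subtract -3/4×row1 = (1, 0, 1/4, 0)
step 3: normalize row 2 (÷-3) = (0, 0, 1, -4/3)
  row 0: subtract 1/4×row2 = (1, 0, 0, 1/3)

pivot columns: 0, 1, 2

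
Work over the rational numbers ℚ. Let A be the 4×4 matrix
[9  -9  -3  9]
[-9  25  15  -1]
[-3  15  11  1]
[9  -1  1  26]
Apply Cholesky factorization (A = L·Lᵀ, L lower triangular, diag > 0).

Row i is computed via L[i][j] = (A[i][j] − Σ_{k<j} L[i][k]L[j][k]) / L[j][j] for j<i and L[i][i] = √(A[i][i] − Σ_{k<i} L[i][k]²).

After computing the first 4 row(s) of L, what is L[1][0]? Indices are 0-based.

L[1][0] = -3

Step 1: L[0][0] = √(9) = 3.
  L[1][0] = (-9) / L[0][0] = -3.
Step 2: L[1][1] = √(16) = 4.
  L[2][0] = (-3) / L[0][0] = -1.
  L[2][1] = (12) / L[1][1] = 3.
Step 3: L[2][2] = √(1) = 1.
  L[3][0] = (9) / L[0][0] = 3.
  L[3][1] = (8) / L[1][1] = 2.
  L[3][2] = (-2) / L[2][2] = -2.
Step 4: L[3][3] = √(9) = 3.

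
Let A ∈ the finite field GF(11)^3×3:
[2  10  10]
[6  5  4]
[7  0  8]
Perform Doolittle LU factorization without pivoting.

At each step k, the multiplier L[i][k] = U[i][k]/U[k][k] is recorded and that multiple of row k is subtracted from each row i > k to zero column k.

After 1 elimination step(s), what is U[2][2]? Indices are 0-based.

U[2][2] = 6

Step 1: pivot at (0,0) is 2.
  row1 ← row1 − (3)·row0  ⇒  L[1][0]=3, U row1=(0, 8, 7)
  row2 ← row2 − (9)·row0  ⇒  L[2][0]=9, U row2=(0, 9, 6)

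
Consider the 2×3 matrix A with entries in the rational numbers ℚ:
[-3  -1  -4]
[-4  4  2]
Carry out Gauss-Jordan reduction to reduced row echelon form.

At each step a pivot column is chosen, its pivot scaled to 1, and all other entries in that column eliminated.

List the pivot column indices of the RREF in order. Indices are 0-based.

pivot columns: 0, 1

pivot(0,0)=-3: scale R0 → (1, 1/3, 4/3)
  clear (1,0): R1 −= (-4)R0 → (0, 16/3, 22/3)
pivot(1,1)=16/3: scale R1 → (0, 1, 11/8)
  clear (0,1): R0 −= (1/3)R1 → (1, 0, 7/8)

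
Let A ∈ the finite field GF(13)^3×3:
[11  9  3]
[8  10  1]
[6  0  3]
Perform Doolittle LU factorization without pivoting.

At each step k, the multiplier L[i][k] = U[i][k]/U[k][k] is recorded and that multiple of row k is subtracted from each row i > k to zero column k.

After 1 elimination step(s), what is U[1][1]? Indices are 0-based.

U[1][1] = 7

k=0: U[0][0]=11
  eliminate (1,0): mult=9, new row 1: (0, 7, 0); set L[1][0]=9
  eliminate (2,0): mult=10, new row 2: (0, 1, 12); set L[2][0]=10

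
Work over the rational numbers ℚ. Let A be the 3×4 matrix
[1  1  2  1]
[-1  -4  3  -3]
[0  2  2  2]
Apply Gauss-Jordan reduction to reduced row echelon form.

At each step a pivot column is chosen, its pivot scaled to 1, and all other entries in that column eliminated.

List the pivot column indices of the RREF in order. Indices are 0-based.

pivot(0,0)=1: scale R0 → (1, 1, 2, 1)
  clear (1,0): R1 −= (-1)R0 → (0, -3, 5, -2)
pivot(1,1)=-3: scale R1 → (0, 1, -5/3, 2/3)
  clear (0,1): R0 −= (1)R1 → (1, 0, 11/3, 1/3)
  clear (2,1): R2 −= (2)R1 → (0, 0, 16/3, 2/3)
pivot(2,2)=16/3: scale R2 → (0, 0, 1, 1/8)
  clear (0,2): R0 −= (11/3)R2 → (1, 0, 0, -1/8)
  clear (1,2): R1 −= (-5/3)R2 → (0, 1, 0, 7/8)

pivot columns: 0, 1, 2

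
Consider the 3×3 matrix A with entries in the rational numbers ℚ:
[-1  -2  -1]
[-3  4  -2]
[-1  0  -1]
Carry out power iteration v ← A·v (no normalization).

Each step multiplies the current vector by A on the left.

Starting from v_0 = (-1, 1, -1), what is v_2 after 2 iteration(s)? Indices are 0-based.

v_2 = (-20, 32, -2)

v_0 = (-1, 1, -1).
v_1 = A·v_0 = (0, 9, 2).
v_2 = A·v_1 = (-20, 32, -2).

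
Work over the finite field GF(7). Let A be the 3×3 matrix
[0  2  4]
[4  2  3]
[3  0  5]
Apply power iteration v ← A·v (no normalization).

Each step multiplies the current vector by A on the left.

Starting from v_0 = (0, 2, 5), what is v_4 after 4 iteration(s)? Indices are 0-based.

v_0 = (0, 2, 5).
v_1 = A·v_0 = (3, 5, 4).
v_2 = A·v_1 = (5, 6, 1).
v_3 = A·v_2 = (2, 0, 6).
v_4 = A·v_3 = (3, 5, 1).

v_4 = (3, 5, 1)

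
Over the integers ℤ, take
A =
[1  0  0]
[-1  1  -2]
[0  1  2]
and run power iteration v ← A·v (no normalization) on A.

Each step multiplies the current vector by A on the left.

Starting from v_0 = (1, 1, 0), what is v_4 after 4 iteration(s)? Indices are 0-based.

v_4 = (1, -11, -6)

v_0 = (1, 1, 0).
v_1 = A·v_0 = (1, 0, 1).
v_2 = A·v_1 = (1, -3, 2).
v_3 = A·v_2 = (1, -8, 1).
v_4 = A·v_3 = (1, -11, -6).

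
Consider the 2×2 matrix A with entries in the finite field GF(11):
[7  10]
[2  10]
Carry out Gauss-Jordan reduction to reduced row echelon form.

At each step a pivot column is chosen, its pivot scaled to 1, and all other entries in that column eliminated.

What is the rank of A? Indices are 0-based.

rank = 2

pivot(0,0)=7: scale R0 → (1, 3)
  clear (1,0): R1 −= (2)R0 → (0, 4)
pivot(1,1)=4: scale R1 → (0, 1)
  clear (0,1): R0 −= (3)R1 → (1, 0)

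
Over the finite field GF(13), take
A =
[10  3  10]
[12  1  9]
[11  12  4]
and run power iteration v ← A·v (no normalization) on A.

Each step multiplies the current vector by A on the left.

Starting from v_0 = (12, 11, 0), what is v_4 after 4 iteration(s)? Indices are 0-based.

v_4 = (2, 2, 4)

v_0 = (12, 11, 0).
v_1 = A·v_0 = (10, 12, 4).
v_2 = A·v_1 = (7, 12, 10).
v_3 = A·v_2 = (11, 4, 1).
v_4 = A·v_3 = (2, 2, 4).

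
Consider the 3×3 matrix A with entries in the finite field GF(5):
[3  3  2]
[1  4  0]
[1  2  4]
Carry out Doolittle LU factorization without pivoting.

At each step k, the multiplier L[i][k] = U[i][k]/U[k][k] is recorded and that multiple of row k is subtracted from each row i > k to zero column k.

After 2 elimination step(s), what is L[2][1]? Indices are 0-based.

L[2][1] = 2

[col 0] pivot 3
  R1 -= 2*R0 → (0, 3, 1)  (L[1][0] := 2)
  R2 -= 2*R0 → (0, 1, 0)  (L[2][0] := 2)
[col 1] pivot 3
  R2 -= 2*R1 → (0, 0, 3)  (L[2][1] := 2)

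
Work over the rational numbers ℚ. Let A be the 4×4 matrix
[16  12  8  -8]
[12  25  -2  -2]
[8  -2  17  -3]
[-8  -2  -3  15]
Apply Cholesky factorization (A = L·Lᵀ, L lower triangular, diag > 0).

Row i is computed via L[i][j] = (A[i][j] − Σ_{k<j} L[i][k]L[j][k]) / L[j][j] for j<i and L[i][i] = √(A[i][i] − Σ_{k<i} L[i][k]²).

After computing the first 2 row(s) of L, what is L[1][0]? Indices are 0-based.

L[1][0] = 3

Step 1: L[0][0] = √(16) = 4.
  L[1][0] = (12) / L[0][0] = 3.
Step 2: L[1][1] = √(16) = 4.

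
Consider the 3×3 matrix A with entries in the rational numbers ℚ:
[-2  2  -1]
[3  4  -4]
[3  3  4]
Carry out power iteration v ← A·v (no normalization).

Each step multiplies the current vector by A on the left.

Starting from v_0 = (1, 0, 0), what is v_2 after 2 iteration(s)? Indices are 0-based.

v_0 = (1, 0, 0).
v_1 = A·v_0 = (-2, 3, 3).
v_2 = A·v_1 = (7, -6, 15).

v_2 = (7, -6, 15)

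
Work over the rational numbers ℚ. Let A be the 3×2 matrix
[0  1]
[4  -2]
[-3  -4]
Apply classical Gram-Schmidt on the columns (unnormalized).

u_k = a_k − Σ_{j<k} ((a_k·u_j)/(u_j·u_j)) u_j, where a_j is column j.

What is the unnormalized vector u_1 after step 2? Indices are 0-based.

u_1 = (1, -66/25, -88/25)

Step 1: u_0 = a_0 = (0, 4, -3).
Step 2: u_1 = a_1 − (4/25)·u_0 = (1, -66/25, -88/25).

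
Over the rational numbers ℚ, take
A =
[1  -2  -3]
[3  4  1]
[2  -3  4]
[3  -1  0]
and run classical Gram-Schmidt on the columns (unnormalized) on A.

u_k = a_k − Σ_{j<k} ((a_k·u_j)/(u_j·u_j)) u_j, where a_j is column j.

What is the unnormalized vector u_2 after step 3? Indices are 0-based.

Step 1: u_0 = a_0 = (1, 3, 2, 3).
Step 2: u_1 = a_1 − (1/23)·u_0 = (-47/23, 89/23, -71/23, -26/23).
Step 3: u_2 = a_2 − (8/23)·u_0 − (-54/689)·u_1 = (-2417/689, 179/689, 2110/689, -60/53).

u_2 = (-2417/689, 179/689, 2110/689, -60/53)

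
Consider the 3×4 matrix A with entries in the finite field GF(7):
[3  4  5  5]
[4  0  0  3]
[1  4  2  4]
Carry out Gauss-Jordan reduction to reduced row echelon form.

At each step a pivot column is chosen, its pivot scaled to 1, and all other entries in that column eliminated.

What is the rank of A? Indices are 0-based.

rank = 3

[1] R0 /= 3  ⇒  (1, 6, 4, 4)
     R1 -= 4·R0  ⇒  (0, 4, 5, 1)
     R2 -= 1·R0  ⇒  (0, 5, 5, 0)
[2] R1 /= 4  ⇒  (0, 1, 3, 2)
     R0 -= 6·R1  ⇒  (1, 0, 0, 6)
     R2 -= 5·R1  ⇒  (0, 0, 4, 4)
[3] R2 /= 4  ⇒  (0, 0, 1, 1)
     R1 -= 3·R2  ⇒  (0, 1, 0, 6)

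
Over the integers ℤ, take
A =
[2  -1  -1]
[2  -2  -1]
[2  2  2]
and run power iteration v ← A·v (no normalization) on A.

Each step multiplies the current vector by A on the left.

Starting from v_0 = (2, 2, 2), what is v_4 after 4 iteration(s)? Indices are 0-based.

v_0 = (2, 2, 2).
v_1 = A·v_0 = (0, -2, 12).
v_2 = A·v_1 = (-10, -8, 20).
v_3 = A·v_2 = (-32, -24, 4).
v_4 = A·v_3 = (-44, -20, -104).

v_4 = (-44, -20, -104)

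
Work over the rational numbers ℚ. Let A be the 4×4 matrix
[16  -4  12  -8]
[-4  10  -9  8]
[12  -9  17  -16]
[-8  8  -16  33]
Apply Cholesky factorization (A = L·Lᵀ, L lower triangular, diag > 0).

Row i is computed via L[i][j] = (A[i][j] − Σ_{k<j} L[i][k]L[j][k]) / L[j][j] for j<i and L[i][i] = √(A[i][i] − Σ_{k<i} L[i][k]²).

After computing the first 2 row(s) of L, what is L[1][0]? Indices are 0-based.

L[1][0] = -1

Step 1: L[0][0] = √(16) = 4.
  L[1][0] = (-4) / L[0][0] = -1.
Step 2: L[1][1] = √(9) = 3.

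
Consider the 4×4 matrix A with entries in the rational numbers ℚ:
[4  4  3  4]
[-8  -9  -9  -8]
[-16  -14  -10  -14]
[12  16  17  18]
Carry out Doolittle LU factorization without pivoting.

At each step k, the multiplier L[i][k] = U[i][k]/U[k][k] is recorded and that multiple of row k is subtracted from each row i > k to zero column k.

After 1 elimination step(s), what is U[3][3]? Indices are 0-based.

[col 0] pivot 4
  R1 -= -2*R0 → (0, -1, -3, 0)  (L[1][0] := -2)
  R2 -= -4*R0 → (0, 2, 2, 2)  (L[2][0] := -4)
  R3 -= 3*R0 → (0, 4, 8, 6)  (L[3][0] := 3)

U[3][3] = 6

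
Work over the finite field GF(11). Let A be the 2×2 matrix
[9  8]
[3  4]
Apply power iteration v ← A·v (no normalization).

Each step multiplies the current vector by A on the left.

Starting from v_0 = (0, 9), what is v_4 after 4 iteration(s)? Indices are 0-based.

v_4 = (2, 7)

v_0 = (0, 9).
v_1 = A·v_0 = (6, 3).
v_2 = A·v_1 = (1, 8).
v_3 = A·v_2 = (7, 2).
v_4 = A·v_3 = (2, 7).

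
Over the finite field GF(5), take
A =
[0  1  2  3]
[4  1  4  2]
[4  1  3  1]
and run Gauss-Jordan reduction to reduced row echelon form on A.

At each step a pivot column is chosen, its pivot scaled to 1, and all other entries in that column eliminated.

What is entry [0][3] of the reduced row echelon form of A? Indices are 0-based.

[1] R0 <-> R1
[1] R0 /= 4  ⇒  (1, 4, 1, 3)
     R2 -= 4·R0  ⇒  (0, 0, 4, 4)
[2] R1 /= 1  ⇒  (0, 1, 2, 3)
     R0 -= 4·R1  ⇒  (1, 0, 3, 1)
[3] R2 /= 4  ⇒  (0, 0, 1, 1)
     R0 -= 3·R2  ⇒  (1, 0, 0, 3)
     R1 -= 2·R2  ⇒  (0, 1, 0, 1)

M[0][3] = 3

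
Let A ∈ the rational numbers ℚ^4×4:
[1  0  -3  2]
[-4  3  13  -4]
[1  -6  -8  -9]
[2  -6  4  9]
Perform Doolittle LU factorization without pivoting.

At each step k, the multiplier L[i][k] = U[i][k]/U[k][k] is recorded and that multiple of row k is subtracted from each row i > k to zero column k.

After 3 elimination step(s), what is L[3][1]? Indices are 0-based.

k=0: U[0][0]=1
  eliminate (1,0): mult=-4, new row 1: (0, 3, 1, 4); set L[1][0]=-4
  eliminate (2,0): mult=1, new row 2: (0, -6, -5, -11); set L[2][0]=1
  eliminate (3,0): mult=2, new row 3: (0, -6, 10, 5); set L[3][0]=2
k=1: U[1][1]=3
  eliminate (2,1): mult=-2, new row 2: (0, 0, -3, -3); set L[2][1]=-2
  eliminate (3,1): mult=-2, new row 3: (0, 0, 12, 13); set L[3][1]=-2
k=2: U[2][2]=-3
  eliminate (3,2): mult=-4, new row 3: (0, 0, 0, 1); set L[3][2]=-4

L[3][1] = -2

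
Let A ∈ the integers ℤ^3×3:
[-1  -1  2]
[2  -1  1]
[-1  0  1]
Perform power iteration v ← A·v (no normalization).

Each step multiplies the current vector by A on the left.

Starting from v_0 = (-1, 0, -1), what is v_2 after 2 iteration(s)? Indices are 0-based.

v_2 = (4, 1, 1)

v_0 = (-1, 0, -1).
v_1 = A·v_0 = (-1, -3, 0).
v_2 = A·v_1 = (4, 1, 1).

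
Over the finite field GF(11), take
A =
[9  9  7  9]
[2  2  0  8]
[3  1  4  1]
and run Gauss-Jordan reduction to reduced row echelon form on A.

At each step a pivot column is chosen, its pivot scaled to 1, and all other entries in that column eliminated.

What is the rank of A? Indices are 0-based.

pivot(0,0)=9: scale R0 → (1, 1, 2, 1)
  clear (1,0): R1 −= (2)R0 → (0, 0, 7, 6)
  clear (2,0): R2 −= (3)R0 → (0, 9, 9, 9)
pivot(1,1): swap R1↔R2
pivot(1,1)=9: scale R1 → (0, 1, 1, 1)
  clear (0,1): R0 −= (1)R1 → (1, 0, 1, 0)
pivot(2,2)=7: scale R2 → (0, 0, 1, 4)
  clear (0,2): R0 −= (1)R2 → (1, 0, 0, 7)
  clear (1,2): R1 −= (1)R2 → (0, 1, 0, 8)

rank = 3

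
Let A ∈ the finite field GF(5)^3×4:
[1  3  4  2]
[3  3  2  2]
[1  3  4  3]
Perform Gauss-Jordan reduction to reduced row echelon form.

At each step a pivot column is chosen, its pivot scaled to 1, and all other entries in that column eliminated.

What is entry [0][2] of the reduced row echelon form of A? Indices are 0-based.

step 1: normalize row 0 (÷1) = (1, 3, 4, 2)
  row 1: subtract 3×row0 = (0, 4, 0, 1)
  row 2: subtract 1×row0 = (0, 0, 0, 1)
step 2: normalize row 1 (÷4) = (0, 1, 0, 4)
  row 0: subtract 3×row1 = (1, 0, 4, 0)
skip col 2 (zero from row 2)
step 3: normalize row 2 (÷1) = (0, 0, 0, 1)
  row 1: subtract 4×row2 = (0, 1, 0, 0)

M[0][2] = 4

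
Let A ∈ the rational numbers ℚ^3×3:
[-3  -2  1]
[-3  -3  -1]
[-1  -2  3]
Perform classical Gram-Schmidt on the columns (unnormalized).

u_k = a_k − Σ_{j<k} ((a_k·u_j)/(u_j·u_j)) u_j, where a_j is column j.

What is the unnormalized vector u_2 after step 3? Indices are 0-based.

Step 1: u_0 = a_0 = (-3, -3, -1).
Step 2: u_1 = a_1 − (17/19)·u_0 = (13/19, -6/19, -21/19).
Step 3: u_2 = a_2 − (-3/19)·u_0 − (-22/17)·u_1 = (24/17, -32/17, 24/17).

u_2 = (24/17, -32/17, 24/17)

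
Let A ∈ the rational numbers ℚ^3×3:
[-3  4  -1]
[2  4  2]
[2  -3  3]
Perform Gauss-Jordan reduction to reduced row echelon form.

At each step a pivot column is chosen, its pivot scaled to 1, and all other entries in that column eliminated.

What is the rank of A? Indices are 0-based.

[1] R0 /= -3  ⇒  (1, -4/3, 1/3)
     R1 -= 2·R0  ⇒  (0, 20/3, 4/3)
     R2 -= 2·R0  ⇒  (0, -1/3, 7/3)
[2] R1 /= 20/3  ⇒  (0, 1, 1/5)
     R0 -= -4/3·R1  ⇒  (1, 0, 3/5)
     R2 -= -1/3·R1  ⇒  (0, 0, 12/5)
[3] R2 /= 12/5  ⇒  (0, 0, 1)
     R0 -= 3/5·R2  ⇒  (1, 0, 0)
     R1 -= 1/5·R2  ⇒  (0, 1, 0)

rank = 3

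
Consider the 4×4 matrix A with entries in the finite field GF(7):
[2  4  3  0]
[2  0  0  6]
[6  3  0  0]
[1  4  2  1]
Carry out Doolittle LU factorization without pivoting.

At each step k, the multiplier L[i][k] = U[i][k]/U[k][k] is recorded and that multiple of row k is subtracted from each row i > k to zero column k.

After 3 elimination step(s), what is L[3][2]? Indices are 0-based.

L[3][2] = 2

[col 0] pivot 2
  R1 -= 1*R0 → (0, 3, 4, 6)  (L[1][0] := 1)
  R2 -= 3*R0 → (0, 5, 5, 0)  (L[2][0] := 3)
  R3 -= 4*R0 → (0, 2, 4, 1)  (L[3][0] := 4)
[col 1] pivot 3
  R2 -= 4*R1 → (0, 0, 3, 4)  (L[2][1] := 4)
  R3 -= 3*R1 → (0, 0, 6, 4)  (L[3][1] := 3)
[col 2] pivot 3
  R3 -= 2*R2 → (0, 0, 0, 3)  (L[3][2] := 2)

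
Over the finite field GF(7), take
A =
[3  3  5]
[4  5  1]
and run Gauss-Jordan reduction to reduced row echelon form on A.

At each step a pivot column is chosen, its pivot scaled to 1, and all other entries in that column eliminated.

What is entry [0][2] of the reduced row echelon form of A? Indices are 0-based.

pivot(0,0)=3: scale R0 → (1, 1, 4)
  clear (1,0): R1 −= (4)R0 → (0, 1, 6)
pivot(1,1)=1: scale R1 → (0, 1, 6)
  clear (0,1): R0 −= (1)R1 → (1, 0, 5)

M[0][2] = 5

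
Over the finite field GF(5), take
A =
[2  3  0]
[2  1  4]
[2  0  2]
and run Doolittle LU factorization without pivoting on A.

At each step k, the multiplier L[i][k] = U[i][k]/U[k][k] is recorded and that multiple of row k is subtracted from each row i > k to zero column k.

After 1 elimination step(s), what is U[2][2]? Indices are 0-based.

k=0: U[0][0]=2
  eliminate (1,0): mult=1, new row 1: (0, 3, 4); set L[1][0]=1
  eliminate (2,0): mult=1, new row 2: (0, 2, 2); set L[2][0]=1

U[2][2] = 2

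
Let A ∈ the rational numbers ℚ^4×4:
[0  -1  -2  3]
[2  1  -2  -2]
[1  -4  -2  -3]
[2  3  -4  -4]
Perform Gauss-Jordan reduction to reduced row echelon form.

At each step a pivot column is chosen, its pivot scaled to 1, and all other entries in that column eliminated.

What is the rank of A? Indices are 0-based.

pivot(0,0): swap R0↔R1
pivot(0,0)=2: scale R0 → (1, 1/2, -1, -1)
  clear (2,0): R2 −= (1)R0 → (0, -9/2, -1, -2)
  clear (3,0): R3 −= (2)R0 → (0, 2, -2, -2)
pivot(1,1)=-1: scale R1 → (0, 1, 2, -3)
  clear (0,1): R0 −= (1/2)R1 → (1, 0, -2, 1/2)
  clear (2,1): R2 −= (-9/2)R1 → (0, 0, 8, -31/2)
  clear (3,1): R3 −= (2)R1 → (0, 0, -6, 4)
pivot(2,2)=8: scale R2 → (0, 0, 1, -31/16)
  clear (0,2): R0 −= (-2)R2 → (1, 0, 0, -27/8)
  clear (1,2): R1 −= (2)R2 → (0, 1, 0, 7/8)
  clear (3,2): R3 −= (-6)R2 → (0, 0, 0, -61/8)
pivot(3,3)=-61/8: scale R3 → (0, 0, 0, 1)
  clear (0,3): R0 −= (-27/8)R3 → (1, 0, 0, 0)
  clear (1,3): R1 −= (7/8)R3 → (0, 1, 0, 0)
  clear (2,3): R2 −= (-31/16)R3 → (0, 0, 1, 0)

rank = 4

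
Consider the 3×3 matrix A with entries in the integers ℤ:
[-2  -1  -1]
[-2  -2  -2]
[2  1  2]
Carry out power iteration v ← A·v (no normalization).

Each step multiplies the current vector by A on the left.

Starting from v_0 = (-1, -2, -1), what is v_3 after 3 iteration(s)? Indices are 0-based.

v_0 = (-1, -2, -1).
v_1 = A·v_0 = (5, 8, -6).
v_2 = A·v_1 = (-12, -14, 6).
v_3 = A·v_2 = (32, 40, -26).

v_3 = (32, 40, -26)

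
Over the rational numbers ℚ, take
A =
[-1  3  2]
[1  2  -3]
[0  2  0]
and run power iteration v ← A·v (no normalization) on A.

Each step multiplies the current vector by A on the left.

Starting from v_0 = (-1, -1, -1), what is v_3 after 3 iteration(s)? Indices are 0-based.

v_3 = (6, 4, 4)

v_0 = (-1, -1, -1).
v_1 = A·v_0 = (-4, 0, -2).
v_2 = A·v_1 = (0, 2, 0).
v_3 = A·v_2 = (6, 4, 4).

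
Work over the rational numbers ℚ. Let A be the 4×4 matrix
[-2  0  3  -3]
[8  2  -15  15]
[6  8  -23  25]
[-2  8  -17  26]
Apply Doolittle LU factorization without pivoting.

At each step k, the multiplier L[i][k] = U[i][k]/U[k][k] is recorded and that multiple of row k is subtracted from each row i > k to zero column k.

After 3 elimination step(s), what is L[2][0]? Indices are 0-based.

Step 1: pivot at (0,0) is -2.
  row1 ← row1 − (-4)·row0  ⇒  L[1][0]=-4, U row1=(0, 2, -3, 3)
  row2 ← row2 − (-3)·row0  ⇒  L[2][0]=-3, U row2=(0, 8, -14, 16)
  row3 ← row3 − (1)·row0  ⇒  L[3][0]=1, U row3=(0, 8, -20, 29)
Step 2: pivot at (1,1) is 2.
  row2 ← row2 − (4)·row1  ⇒  L[2][1]=4, U row2=(0, 0, -2, 4)
  row3 ← row3 − (4)·row1  ⇒  L[3][1]=4, U row3=(0, 0, -8, 17)
Step 3: pivot at (2,2) is -2.
  row3 ← row3 − (4)·row2  ⇒  L[3][2]=4, U row3=(0, 0, 0, 1)

L[2][0] = -3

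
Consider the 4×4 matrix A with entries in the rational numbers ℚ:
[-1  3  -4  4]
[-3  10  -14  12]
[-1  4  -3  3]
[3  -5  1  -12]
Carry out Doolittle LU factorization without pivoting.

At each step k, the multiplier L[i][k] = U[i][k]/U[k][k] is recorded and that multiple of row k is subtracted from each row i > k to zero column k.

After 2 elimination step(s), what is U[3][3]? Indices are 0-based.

U[3][3] = 0

k=0: U[0][0]=-1
  eliminate (1,0): mult=3, new row 1: (0, 1, -2, 0); set L[1][0]=3
  eliminate (2,0): mult=1, new row 2: (0, 1, 1, -1); set L[2][0]=1
  eliminate (3,0): mult=-3, new row 3: (0, 4, -11, 0); set L[3][0]=-3
k=1: U[1][1]=1
  eliminate (2,1): mult=1, new row 2: (0, 0, 3, -1); set L[2][1]=1
  eliminate (3,1): mult=4, new row 3: (0, 0, -3, 0); set L[3][1]=4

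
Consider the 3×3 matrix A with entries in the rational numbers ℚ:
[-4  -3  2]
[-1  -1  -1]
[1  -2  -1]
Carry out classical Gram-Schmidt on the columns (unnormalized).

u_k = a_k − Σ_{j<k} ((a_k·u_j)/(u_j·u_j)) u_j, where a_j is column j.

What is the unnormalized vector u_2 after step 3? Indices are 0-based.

u_2 = (48/131, -176/131, 16/131)

Step 1: u_0 = a_0 = (-4, -1, 1).
Step 2: u_1 = a_1 − (11/18)·u_0 = (-5/9, -7/18, -47/18).
Step 3: u_2 = a_2 − (-4/9)·u_0 − (34/131)·u_1 = (48/131, -176/131, 16/131).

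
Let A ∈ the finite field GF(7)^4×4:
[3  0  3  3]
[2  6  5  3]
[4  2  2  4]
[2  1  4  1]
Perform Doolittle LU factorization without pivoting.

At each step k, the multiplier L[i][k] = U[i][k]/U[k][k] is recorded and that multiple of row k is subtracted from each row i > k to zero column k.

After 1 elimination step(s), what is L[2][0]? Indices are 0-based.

k=0: U[0][0]=3
  eliminate (1,0): mult=3, new row 1: (0, 6, 3, 1); set L[1][0]=3
  eliminate (2,0): mult=6, new row 2: (0, 2, 5, 0); set L[2][0]=6
  eliminate (3,0): mult=3, new row 3: (0, 1, 2, 6); set L[3][0]=3

L[2][0] = 6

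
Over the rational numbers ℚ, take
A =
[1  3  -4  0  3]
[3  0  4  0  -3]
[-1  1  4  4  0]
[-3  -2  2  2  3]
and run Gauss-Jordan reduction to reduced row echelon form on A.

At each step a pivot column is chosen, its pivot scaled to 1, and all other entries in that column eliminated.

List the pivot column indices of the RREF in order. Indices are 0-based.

[1] R0 /= 1  ⇒  (1, 3, -4, 0, 3)
     R1 -= 3·R0  ⇒  (0, -9, 16, 0, -12)
     R2 -= -1·R0  ⇒  (0, 4, 0, 4, 3)
     R3 -= -3·R0  ⇒  (0, 7, -10, 2, 12)
[2] R1 /= -9  ⇒  (0, 1, -16/9, 0, 4/3)
     R0 -= 3·R1  ⇒  (1, 0, 4/3, 0, -1)
     R2 -= 4·R1  ⇒  (0, 0, 64/9, 4, -7/3)
     R3 -= 7·R1  ⇒  (0, 0, 22/9, 2, 8/3)
[3] R2 /= 64/9  ⇒  (0, 0, 1, 9/16, -21/64)
     R0 -= 4/3·R2  ⇒  (1, 0, 0, -3/4, -9/16)
     R1 -= -16/9·R2  ⇒  (0, 1, 0, 1, 3/4)
     R3 -= 22/9·R2  ⇒  (0, 0, 0, 5/8, 111/32)
[4] R3 /= 5/8  ⇒  (0, 0, 0, 1, 111/20)
     R0 -= -3/4·R3  ⇒  (1, 0, 0, 0, 18/5)
     R1 -= 1·R3  ⇒  (0, 1, 0, 0, -24/5)
     R2 -= 9/16·R3  ⇒  (0, 0, 1, 0, -69/20)

pivot columns: 0, 1, 2, 3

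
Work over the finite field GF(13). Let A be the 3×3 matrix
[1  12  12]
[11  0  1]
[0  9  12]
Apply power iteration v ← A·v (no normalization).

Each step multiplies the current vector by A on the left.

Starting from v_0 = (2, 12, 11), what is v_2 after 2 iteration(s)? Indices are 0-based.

v_0 = (2, 12, 11).
v_1 = A·v_0 = (5, 7, 6).
v_2 = A·v_1 = (5, 9, 5).

v_2 = (5, 9, 5)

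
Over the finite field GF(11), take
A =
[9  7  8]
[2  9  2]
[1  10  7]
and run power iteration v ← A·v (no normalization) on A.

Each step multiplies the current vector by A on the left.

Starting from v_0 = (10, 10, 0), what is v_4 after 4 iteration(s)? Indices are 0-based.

v_4 = (9, 2, 10)

v_0 = (10, 10, 0).
v_1 = A·v_0 = (6, 0, 0).
v_2 = A·v_1 = (10, 1, 6).
v_3 = A·v_2 = (2, 8, 7).
v_4 = A·v_3 = (9, 2, 10).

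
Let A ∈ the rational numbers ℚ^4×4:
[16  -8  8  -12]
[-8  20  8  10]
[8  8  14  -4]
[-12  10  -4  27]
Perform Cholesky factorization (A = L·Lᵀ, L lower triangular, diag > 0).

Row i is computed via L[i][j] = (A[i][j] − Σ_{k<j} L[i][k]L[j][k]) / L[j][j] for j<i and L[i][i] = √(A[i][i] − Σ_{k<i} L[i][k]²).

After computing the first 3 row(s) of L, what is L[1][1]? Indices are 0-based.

L[1][1] = 4

Step 1: L[0][0] = √(16) = 4.
  L[1][0] = (-8) / L[0][0] = -2.
Step 2: L[1][1] = √(16) = 4.
  L[2][0] = (8) / L[0][0] = 2.
  L[2][1] = (12) / L[1][1] = 3.
Step 3: L[2][2] = √(1) = 1.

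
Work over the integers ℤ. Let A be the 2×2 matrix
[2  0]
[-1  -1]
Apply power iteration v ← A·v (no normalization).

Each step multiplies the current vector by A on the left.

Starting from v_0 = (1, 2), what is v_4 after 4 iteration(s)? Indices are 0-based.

v_4 = (16, -3)

v_0 = (1, 2).
v_1 = A·v_0 = (2, -3).
v_2 = A·v_1 = (4, 1).
v_3 = A·v_2 = (8, -5).
v_4 = A·v_3 = (16, -3).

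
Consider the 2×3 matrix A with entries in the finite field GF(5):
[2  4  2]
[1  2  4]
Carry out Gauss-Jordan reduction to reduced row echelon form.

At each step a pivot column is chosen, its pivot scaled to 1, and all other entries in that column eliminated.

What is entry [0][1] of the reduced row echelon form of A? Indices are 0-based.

M[0][1] = 2

[1] R0 /= 2  ⇒  (1, 2, 1)
     R1 -= 1·R0  ⇒  (0, 0, 3)
column 1 empty below row 1
[2] R1 /= 3  ⇒  (0, 0, 1)
     R0 -= 1·R1  ⇒  (1, 2, 0)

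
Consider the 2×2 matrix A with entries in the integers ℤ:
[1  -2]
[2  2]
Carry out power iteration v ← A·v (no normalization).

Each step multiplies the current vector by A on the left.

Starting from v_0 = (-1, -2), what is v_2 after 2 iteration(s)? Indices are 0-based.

v_2 = (15, -6)

v_0 = (-1, -2).
v_1 = A·v_0 = (3, -6).
v_2 = A·v_1 = (15, -6).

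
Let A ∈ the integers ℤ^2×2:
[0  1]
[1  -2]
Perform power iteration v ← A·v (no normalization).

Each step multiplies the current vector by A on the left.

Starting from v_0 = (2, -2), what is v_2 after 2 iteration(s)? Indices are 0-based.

v_0 = (2, -2).
v_1 = A·v_0 = (-2, 6).
v_2 = A·v_1 = (6, -14).

v_2 = (6, -14)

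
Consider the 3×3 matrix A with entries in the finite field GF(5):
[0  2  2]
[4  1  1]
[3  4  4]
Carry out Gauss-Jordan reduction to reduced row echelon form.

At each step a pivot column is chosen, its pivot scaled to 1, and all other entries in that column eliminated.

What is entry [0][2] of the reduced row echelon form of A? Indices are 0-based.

M[0][2] = 0

pivot(0,0): swap R0↔R1
pivot(0,0)=4: scale R0 → (1, 4, 4)
  clear (2,0): R2 −= (3)R0 → (0, 2, 2)
pivot(1,1)=2: scale R1 → (0, 1, 1)
  clear (0,1): R0 −= (4)R1 → (1, 0, 0)
  clear (2,1): R2 −= (2)R1 → (0, 0, 0)
col 2: no nonzero at/below row 2; advance.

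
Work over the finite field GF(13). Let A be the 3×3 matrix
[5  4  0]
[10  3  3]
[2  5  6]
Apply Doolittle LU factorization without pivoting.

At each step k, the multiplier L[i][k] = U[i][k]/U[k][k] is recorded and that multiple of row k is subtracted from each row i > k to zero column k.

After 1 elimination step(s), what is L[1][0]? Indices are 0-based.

Step 1: pivot at (0,0) is 5.
  row1 ← row1 − (2)·row0  ⇒  L[1][0]=2, U row1=(0, 8, 3)
  row2 ← row2 − (3)·row0  ⇒  L[2][0]=3, U row2=(0, 6, 6)

L[1][0] = 2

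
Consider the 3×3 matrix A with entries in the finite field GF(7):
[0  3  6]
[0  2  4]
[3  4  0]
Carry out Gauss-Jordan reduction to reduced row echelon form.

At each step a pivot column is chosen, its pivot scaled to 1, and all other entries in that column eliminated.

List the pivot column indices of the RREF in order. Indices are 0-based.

step 1: exchange rows 0,2
step 1: normalize row 0 (÷3) = (1, 6, 0)
step 2: normalize row 1 (÷2) = (0, 1, 2)
  row 0: subtract 6×row1 = (1, 0, 2)
  row 2: subtract 3×row1 = (0, 0, 0)
skip col 2 (zero from row 2)

pivot columns: 0, 1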